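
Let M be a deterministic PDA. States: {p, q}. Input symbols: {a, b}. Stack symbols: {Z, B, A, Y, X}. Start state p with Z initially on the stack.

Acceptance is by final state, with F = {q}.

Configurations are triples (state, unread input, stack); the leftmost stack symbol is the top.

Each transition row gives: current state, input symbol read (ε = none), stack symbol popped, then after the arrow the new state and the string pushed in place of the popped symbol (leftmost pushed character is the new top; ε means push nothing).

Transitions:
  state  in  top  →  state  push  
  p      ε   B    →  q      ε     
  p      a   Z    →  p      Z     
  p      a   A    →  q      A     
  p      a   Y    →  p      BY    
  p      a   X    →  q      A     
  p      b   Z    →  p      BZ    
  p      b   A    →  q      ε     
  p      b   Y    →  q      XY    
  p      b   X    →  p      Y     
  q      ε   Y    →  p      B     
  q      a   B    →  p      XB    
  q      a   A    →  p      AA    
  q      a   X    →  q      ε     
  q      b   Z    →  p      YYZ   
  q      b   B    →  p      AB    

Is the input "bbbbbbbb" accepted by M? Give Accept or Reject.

(p, bbbbbbbb, Z)
  read b, top Z: go to p, push BZ → (p, bbbbbbb, BZ)
  ε-move, top B: go to q, push ε → (q, bbbbbbb, Z)
  read b, top Z: go to p, push YYZ → (p, bbbbbb, YYZ)
  read b, top Y: go to q, push XY → (q, bbbbb, XYYZ)
No transition applies at (q, bbbbb, XYYZ); input not fully consumed.

Reject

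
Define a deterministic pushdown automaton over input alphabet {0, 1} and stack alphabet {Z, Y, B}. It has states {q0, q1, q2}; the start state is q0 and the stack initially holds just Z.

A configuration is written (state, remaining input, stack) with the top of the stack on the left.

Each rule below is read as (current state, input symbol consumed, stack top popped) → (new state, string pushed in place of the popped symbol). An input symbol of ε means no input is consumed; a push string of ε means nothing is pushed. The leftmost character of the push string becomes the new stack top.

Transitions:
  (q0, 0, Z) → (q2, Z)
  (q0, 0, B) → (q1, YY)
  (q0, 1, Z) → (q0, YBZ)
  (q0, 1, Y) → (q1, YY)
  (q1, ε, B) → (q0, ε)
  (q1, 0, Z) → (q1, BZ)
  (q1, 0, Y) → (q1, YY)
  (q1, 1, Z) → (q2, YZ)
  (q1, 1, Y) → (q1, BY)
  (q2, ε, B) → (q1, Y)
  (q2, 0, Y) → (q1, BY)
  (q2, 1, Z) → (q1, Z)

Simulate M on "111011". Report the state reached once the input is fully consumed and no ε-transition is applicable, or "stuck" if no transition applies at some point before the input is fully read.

stuck

(q0, 111011, Z)
  read 1, top Z: go to q0, push YBZ → (q0, 11011, YBZ)
  read 1, top Y: go to q1, push YY → (q1, 1011, YYBZ)
  read 1, top Y: go to q1, push BY → (q1, 011, BYYBZ)
  ε-move, top B: go to q0, push ε → (q0, 011, YYBZ)
No transition for (q0, 0, top Y); M blocks with input 011 remaining.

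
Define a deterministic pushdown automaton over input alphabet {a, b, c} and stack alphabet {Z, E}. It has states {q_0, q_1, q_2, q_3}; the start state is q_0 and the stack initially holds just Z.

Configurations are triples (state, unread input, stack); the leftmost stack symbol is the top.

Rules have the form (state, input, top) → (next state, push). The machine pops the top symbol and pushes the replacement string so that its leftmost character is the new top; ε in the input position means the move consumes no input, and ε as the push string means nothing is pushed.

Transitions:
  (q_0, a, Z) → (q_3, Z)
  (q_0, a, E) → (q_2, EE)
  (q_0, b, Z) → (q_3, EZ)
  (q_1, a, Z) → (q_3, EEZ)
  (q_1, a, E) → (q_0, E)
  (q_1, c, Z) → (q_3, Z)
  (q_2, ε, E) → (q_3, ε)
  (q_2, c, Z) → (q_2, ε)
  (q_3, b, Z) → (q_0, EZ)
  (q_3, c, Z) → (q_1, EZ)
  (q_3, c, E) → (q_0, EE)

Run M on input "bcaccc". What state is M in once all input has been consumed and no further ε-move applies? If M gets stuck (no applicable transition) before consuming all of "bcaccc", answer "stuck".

stuck

(q_0, bcaccc, Z)
  read b, top Z: go to q_3, push EZ → (q_3, caccc, EZ)
  read c, top E: go to q_0, push EE → (q_0, accc, EEZ)
  read a, top E: go to q_2, push EE → (q_2, ccc, EEEZ)
  ε-move, top E: go to q_3, push ε → (q_3, ccc, EEZ)
  read c, top E: go to q_0, push EE → (q_0, cc, EEEZ)
No transition for (q_0, c, top E); M blocks with input cc remaining.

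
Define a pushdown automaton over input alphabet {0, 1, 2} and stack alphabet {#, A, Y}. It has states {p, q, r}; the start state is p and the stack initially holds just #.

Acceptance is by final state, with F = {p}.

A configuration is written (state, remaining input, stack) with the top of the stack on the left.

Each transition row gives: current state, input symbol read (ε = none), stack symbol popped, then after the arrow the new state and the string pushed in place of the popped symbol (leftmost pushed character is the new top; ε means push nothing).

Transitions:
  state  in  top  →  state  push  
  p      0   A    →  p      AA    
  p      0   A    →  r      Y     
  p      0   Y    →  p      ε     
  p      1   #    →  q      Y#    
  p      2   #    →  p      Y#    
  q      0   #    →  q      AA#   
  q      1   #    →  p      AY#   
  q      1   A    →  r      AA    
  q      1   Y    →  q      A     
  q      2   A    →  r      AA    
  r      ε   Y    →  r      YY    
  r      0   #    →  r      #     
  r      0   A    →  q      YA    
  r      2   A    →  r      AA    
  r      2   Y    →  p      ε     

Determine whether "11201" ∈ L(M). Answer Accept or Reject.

Reject

No computation consumes all input and reaches a final state.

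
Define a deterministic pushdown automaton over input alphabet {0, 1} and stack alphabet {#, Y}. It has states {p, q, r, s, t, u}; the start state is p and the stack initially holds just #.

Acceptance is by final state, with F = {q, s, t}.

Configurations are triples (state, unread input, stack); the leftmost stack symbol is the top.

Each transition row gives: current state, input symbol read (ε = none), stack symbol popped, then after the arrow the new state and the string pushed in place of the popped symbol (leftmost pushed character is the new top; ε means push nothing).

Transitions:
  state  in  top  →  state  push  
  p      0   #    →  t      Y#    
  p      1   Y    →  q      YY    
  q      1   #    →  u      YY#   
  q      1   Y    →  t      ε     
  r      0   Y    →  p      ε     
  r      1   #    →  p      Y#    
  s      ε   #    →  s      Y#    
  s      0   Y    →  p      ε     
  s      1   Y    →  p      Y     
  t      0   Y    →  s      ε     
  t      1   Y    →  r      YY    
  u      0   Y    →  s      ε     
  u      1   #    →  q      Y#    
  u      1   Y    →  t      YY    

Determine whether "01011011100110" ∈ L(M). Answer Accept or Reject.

(p, 01011011100110, #) ⊢ (t, 1011011100110, Y#) ⊢ (r, 011011100110, YY#) ⊢ (p, 11011100110, Y#) ⊢ (q, 1011100110, YY#) ⊢ (t, 011100110, Y#) ⊢ (s, 11100110, #) ⊢ (s, 11100110, Y#) ⊢ (p, 1100110, Y#) ⊢ (q, 100110, YY#) ⊢ (t, 00110, Y#) ⊢ (s, 0110, #) ⊢ (s, 0110, Y#) ⊢ (p, 110, #)
No transition applies at (p, 110, #); input not fully consumed.

Reject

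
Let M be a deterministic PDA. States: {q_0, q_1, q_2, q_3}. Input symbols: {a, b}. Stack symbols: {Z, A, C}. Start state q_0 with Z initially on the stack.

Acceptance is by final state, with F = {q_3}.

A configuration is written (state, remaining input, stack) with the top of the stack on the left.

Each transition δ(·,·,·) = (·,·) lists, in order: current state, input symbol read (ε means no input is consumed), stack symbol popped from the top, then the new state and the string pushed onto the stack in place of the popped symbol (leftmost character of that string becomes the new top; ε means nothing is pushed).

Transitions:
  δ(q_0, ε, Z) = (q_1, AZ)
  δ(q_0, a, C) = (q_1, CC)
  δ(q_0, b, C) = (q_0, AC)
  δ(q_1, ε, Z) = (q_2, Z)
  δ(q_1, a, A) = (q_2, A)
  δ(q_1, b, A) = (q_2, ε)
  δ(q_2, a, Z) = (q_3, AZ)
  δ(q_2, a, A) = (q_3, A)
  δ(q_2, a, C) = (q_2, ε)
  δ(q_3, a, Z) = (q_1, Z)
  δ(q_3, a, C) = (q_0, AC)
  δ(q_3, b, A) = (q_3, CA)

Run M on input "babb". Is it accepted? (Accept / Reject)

Reject

(q_0, babb, Z)
  ε-move, top Z: go to q_1, push AZ → (q_1, babb, AZ)
  read b, top A: go to q_2, push ε → (q_2, abb, Z)
  read a, top Z: go to q_3, push AZ → (q_3, bb, AZ)
  read b, top A: go to q_3, push CA → (q_3, b, CAZ)
No transition applies at (q_3, b, CAZ); input not fully consumed.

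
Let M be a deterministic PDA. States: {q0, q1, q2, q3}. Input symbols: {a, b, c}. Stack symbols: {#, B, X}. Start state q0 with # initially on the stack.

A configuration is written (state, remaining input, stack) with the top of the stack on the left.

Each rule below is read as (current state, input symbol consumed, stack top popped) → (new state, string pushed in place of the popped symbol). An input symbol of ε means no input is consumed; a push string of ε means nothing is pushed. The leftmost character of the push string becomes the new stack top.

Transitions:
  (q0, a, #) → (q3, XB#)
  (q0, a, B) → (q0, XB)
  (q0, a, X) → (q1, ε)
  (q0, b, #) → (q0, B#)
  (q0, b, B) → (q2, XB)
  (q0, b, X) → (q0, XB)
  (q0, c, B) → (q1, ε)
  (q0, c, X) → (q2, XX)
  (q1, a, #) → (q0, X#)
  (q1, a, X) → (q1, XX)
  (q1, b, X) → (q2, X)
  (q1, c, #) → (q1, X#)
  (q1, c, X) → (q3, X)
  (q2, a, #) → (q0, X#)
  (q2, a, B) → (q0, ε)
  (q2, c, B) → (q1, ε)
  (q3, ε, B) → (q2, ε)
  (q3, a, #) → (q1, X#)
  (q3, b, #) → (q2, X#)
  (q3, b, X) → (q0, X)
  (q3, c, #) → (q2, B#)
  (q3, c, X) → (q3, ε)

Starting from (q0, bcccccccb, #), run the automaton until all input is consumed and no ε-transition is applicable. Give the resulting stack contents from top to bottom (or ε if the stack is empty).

X#

(q0, bcccccccb, #) ⊢ (q0, cccccccb, B#) ⊢ (q1, ccccccb, #) ⊢ (q1, cccccb, X#) ⊢ (q3, ccccb, X#) ⊢ (q3, cccb, #) ⊢ (q2, ccb, B#) ⊢ (q1, cb, #) ⊢ (q1, b, X#) ⊢ (q2, ε, X#)
All input consumed in state q2 with stack X#.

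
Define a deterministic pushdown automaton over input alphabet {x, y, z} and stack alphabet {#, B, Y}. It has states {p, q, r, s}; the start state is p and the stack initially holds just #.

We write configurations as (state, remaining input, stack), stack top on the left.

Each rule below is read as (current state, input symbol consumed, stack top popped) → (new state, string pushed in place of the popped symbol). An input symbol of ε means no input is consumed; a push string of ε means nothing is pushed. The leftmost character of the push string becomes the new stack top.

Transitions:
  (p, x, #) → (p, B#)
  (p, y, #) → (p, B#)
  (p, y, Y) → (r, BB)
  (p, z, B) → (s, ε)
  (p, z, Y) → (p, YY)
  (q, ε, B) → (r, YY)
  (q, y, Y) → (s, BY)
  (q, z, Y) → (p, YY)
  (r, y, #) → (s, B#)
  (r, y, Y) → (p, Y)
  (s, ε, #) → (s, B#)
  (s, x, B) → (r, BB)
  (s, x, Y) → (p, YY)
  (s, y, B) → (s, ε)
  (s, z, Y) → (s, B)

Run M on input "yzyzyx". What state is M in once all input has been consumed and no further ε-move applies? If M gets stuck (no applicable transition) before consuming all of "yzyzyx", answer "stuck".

stuck

(p, yzyzyx, #)
  read y, top #: go to p, push B# → (p, zyzyx, B#)
  read z, top B: go to s, push ε → (s, yzyx, #)
  ε-move, top #: go to s, push B# → (s, yzyx, B#)
  read y, top B: go to s, push ε → (s, zyx, #)
  ε-move, top #: go to s, push B# → (s, zyx, B#)
No transition for (s, z, top B); M blocks with input zyx remaining.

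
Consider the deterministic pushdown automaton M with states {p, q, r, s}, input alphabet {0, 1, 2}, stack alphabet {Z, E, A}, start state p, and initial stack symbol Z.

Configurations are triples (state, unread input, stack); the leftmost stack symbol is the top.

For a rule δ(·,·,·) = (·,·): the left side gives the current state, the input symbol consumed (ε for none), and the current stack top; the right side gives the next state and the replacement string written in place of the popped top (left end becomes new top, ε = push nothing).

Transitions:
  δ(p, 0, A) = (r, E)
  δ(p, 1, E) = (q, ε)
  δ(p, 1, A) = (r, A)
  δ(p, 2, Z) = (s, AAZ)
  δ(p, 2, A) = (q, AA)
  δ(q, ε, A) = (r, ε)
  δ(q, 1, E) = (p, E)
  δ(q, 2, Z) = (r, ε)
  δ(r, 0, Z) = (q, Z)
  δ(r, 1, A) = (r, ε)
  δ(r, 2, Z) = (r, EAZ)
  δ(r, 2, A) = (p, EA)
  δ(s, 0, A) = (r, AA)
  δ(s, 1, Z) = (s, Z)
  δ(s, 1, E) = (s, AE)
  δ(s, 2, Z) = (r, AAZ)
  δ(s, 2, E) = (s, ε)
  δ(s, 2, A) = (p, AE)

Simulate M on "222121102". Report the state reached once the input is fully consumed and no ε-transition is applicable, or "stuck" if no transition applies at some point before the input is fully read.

(p, 222121102, Z) ⊢ (s, 22121102, AAZ) ⊢ (p, 2121102, AEAZ) ⊢ (q, 121102, AAEAZ) ⊢ (r, 121102, AEAZ) ⊢ (r, 21102, EAZ)
No transition for (r, 2, top E); M blocks with input 21102 remaining.

stuck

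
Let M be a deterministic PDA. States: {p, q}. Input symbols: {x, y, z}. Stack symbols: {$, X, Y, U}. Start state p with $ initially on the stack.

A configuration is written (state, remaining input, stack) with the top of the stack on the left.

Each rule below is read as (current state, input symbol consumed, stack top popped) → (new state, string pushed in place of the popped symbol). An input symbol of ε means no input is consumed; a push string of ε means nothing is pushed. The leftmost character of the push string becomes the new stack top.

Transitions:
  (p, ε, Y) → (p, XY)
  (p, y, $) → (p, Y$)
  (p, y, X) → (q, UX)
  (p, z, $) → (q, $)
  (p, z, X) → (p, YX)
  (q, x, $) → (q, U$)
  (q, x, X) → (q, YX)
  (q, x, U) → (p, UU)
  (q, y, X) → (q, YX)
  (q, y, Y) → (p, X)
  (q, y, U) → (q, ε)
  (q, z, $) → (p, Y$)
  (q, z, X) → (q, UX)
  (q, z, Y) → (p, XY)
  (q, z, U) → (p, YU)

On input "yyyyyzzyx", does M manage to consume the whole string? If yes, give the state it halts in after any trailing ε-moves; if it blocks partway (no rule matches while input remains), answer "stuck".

(p, yyyyyzzyx, $)
  read y, top $: go to p, push Y$ → (p, yyyyzzyx, Y$)
  ε-move, top Y: go to p, push XY → (p, yyyyzzyx, XY$)
  read y, top X: go to q, push UX → (q, yyyzzyx, UXY$)
  read y, top U: go to q, push ε → (q, yyzzyx, XY$)
  read y, top X: go to q, push YX → (q, yzzyx, YXY$)
  read y, top Y: go to p, push X → (p, zzyx, XXY$)
  read z, top X: go to p, push YX → (p, zyx, YXXY$)
  ε-move, top Y: go to p, push XY → (p, zyx, XYXXY$)
  read z, top X: go to p, push YX → (p, yx, YXYXXY$)
  ε-move, top Y: go to p, push XY → (p, yx, XYXYXXY$)
  read y, top X: go to q, push UX → (q, x, UXYXYXXY$)
  read x, top U: go to p, push UU → (p, ε, UUXYXYXXY$)
All input consumed; M is in state p.

p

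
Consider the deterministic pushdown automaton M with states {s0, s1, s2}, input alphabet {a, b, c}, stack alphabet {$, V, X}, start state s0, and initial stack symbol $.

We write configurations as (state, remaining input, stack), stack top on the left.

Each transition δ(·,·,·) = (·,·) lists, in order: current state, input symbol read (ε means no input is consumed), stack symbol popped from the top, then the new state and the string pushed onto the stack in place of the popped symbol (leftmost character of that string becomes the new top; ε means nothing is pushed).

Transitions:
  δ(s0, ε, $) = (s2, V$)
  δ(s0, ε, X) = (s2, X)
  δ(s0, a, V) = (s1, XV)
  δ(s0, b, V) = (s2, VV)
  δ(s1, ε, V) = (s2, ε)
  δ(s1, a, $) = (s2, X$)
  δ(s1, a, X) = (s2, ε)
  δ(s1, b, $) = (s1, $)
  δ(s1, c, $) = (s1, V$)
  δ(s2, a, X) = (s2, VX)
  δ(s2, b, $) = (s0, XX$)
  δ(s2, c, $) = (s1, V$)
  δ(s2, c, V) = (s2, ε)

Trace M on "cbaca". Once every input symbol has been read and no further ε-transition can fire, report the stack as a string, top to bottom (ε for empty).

VXX$

(s0, cbaca, $) ⊢ (s2, cbaca, V$) ⊢ (s2, baca, $) ⊢ (s0, aca, XX$) ⊢ (s2, aca, XX$) ⊢ (s2, ca, VXX$) ⊢ (s2, a, XX$) ⊢ (s2, ε, VXX$)
All input consumed in state s2 with stack VXX$.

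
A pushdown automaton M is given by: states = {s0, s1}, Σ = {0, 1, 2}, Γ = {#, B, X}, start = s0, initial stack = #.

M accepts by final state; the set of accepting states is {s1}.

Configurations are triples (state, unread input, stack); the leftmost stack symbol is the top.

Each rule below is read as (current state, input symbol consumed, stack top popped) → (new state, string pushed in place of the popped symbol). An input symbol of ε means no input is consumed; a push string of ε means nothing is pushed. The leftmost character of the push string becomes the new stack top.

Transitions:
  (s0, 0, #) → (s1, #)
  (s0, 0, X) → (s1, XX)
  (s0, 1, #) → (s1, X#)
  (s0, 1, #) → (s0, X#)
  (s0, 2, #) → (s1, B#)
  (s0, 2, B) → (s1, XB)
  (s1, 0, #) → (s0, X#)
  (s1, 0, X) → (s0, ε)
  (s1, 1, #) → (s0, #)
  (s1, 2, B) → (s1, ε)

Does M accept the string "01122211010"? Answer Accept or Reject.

No computation consumes all input and reaches a final state.

Reject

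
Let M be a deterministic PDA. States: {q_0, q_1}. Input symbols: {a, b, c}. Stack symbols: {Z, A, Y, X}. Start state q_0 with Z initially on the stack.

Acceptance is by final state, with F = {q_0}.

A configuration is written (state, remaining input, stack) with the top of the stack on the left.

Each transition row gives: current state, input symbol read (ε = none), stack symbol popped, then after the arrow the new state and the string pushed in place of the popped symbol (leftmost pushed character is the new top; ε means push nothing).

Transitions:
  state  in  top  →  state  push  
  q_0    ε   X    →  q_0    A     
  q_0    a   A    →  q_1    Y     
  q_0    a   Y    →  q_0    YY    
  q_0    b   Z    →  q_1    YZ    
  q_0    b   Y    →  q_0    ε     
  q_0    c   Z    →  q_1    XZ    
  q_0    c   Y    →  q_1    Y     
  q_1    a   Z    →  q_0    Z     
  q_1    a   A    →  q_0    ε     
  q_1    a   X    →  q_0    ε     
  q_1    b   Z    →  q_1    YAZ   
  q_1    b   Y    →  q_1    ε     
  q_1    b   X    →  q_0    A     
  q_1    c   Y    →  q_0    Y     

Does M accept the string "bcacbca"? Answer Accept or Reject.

Accept

(q_0, bcacbca, Z)
  read b, top Z: go to q_1, push YZ → (q_1, cacbca, YZ)
  read c, top Y: go to q_0, push Y → (q_0, acbca, YZ)
  read a, top Y: go to q_0, push YY → (q_0, cbca, YYZ)
  read c, top Y: go to q_1, push Y → (q_1, bca, YYZ)
  read b, top Y: go to q_1, push ε → (q_1, ca, YZ)
  read c, top Y: go to q_0, push Y → (q_0, a, YZ)
  read a, top Y: go to q_0, push YY → (q_0, ε, YYZ)
All input consumed; state q_0 ∈ F.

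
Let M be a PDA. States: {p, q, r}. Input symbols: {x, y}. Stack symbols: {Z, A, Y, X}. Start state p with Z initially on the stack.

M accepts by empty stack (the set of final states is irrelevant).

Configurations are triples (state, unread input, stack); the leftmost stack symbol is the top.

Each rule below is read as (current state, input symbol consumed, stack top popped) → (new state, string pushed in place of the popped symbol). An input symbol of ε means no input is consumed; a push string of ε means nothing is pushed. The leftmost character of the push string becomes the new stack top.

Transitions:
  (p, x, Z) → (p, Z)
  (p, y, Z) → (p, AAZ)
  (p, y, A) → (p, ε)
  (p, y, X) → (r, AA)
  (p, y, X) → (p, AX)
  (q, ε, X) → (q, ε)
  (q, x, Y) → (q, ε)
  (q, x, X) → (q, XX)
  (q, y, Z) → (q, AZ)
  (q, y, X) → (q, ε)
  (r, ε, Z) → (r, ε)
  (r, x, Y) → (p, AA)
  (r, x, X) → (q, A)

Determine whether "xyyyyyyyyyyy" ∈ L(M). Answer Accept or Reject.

Reject

No computation consumes all input and empties the stack.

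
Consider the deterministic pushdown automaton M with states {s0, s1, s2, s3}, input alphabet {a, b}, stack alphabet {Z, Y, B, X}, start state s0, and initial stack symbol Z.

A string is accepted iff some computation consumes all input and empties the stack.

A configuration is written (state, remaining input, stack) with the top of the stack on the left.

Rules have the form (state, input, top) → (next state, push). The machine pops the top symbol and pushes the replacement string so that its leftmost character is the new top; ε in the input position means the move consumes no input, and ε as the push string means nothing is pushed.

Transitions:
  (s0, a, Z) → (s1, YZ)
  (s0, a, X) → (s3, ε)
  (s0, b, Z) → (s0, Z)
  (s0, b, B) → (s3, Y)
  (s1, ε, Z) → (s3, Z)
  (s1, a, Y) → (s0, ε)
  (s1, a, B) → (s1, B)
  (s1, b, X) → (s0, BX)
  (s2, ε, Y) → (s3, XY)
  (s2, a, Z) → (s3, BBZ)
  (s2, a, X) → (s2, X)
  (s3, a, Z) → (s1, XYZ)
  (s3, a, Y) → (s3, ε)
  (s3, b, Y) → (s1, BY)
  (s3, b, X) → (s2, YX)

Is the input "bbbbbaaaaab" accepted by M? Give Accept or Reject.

Reject

(s0, bbbbbaaaaab, Z)
  read b, top Z: go to s0, push Z → (s0, bbbbaaaaab, Z)
  read b, top Z: go to s0, push Z → (s0, bbbaaaaab, Z)
  read b, top Z: go to s0, push Z → (s0, bbaaaaab, Z)
  read b, top Z: go to s0, push Z → (s0, baaaaab, Z)
  read b, top Z: go to s0, push Z → (s0, aaaaab, Z)
  read a, top Z: go to s1, push YZ → (s1, aaaab, YZ)
  read a, top Y: go to s0, push ε → (s0, aaab, Z)
  read a, top Z: go to s1, push YZ → (s1, aab, YZ)
  read a, top Y: go to s0, push ε → (s0, ab, Z)
  read a, top Z: go to s1, push YZ → (s1, b, YZ)
No transition applies at (s1, b, YZ); input not fully consumed.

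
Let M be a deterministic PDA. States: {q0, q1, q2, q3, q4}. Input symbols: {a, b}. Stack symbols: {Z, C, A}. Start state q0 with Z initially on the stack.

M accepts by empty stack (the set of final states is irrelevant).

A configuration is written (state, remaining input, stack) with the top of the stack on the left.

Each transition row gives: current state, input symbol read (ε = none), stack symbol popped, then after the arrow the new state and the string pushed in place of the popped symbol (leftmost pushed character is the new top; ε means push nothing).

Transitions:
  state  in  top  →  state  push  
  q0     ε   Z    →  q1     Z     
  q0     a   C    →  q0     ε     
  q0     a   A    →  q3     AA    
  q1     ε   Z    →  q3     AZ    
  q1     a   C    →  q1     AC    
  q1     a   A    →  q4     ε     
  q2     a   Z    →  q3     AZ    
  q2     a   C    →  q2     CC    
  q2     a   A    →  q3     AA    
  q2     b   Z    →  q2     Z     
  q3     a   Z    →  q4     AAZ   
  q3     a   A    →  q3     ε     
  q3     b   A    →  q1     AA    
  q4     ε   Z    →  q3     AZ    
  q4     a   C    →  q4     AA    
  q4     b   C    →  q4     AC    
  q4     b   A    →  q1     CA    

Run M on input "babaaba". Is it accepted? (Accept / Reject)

(q0, babaaba, Z)
  ε-move, top Z: go to q1, push Z → (q1, babaaba, Z)
  ε-move, top Z: go to q3, push AZ → (q3, babaaba, AZ)
  read b, top A: go to q1, push AA → (q1, abaaba, AAZ)
  read a, top A: go to q4, push ε → (q4, baaba, AZ)
  read b, top A: go to q1, push CA → (q1, aaba, CAZ)
  read a, top C: go to q1, push AC → (q1, aba, ACAZ)
  read a, top A: go to q4, push ε → (q4, ba, CAZ)
  read b, top C: go to q4, push AC → (q4, a, ACAZ)
No transition applies at (q4, a, ACAZ); input not fully consumed.

Reject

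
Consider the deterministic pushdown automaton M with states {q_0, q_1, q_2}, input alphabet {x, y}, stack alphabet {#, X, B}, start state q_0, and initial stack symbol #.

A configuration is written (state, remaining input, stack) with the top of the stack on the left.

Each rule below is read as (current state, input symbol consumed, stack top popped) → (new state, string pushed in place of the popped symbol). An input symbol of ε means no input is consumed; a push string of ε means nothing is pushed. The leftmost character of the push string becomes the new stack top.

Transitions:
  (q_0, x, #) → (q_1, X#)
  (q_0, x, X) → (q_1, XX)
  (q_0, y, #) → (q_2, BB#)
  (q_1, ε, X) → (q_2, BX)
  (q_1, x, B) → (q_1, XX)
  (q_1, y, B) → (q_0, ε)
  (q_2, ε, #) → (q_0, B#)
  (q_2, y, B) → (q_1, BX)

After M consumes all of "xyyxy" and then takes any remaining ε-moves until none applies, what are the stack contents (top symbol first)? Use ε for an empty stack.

(q_0, xyyxy, #)
  read x, top #: go to q_1, push X# → (q_1, yyxy, X#)
  ε-move, top X: go to q_2, push BX → (q_2, yyxy, BX#)
  read y, top B: go to q_1, push BX → (q_1, yxy, BXX#)
  read y, top B: go to q_0, push ε → (q_0, xy, XX#)
  read x, top X: go to q_1, push XX → (q_1, y, XXX#)
  ε-move, top X: go to q_2, push BX → (q_2, y, BXXX#)
  read y, top B: go to q_1, push BX → (q_1, ε, BXXXX#)
All input consumed in state q_1 with stack BXXXX#.

BXXXX#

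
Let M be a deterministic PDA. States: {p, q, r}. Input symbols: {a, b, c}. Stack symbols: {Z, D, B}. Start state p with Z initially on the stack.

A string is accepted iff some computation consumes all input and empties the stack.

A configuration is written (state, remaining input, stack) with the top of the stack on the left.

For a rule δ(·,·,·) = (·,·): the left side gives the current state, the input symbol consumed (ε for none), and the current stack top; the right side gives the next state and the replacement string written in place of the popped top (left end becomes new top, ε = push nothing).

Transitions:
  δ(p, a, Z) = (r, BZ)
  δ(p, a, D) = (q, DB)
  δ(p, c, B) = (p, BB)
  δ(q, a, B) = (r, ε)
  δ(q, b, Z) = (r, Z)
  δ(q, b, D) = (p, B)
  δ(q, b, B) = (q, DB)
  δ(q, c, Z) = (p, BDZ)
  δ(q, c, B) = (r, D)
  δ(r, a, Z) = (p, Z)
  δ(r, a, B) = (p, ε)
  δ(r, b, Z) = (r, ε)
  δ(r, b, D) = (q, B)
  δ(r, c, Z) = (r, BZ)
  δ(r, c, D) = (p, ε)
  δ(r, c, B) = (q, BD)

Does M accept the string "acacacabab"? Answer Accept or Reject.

(p, acacacabab, Z) ⊢ (r, cacacabab, BZ) ⊢ (q, acacabab, BDZ) ⊢ (r, cacabab, DZ) ⊢ (p, acabab, Z) ⊢ (r, cabab, BZ) ⊢ (q, abab, BDZ) ⊢ (r, bab, DZ) ⊢ (q, ab, BZ) ⊢ (r, b, Z) ⊢ (r, ε, ε)
All input consumed and the stack is empty.

Accept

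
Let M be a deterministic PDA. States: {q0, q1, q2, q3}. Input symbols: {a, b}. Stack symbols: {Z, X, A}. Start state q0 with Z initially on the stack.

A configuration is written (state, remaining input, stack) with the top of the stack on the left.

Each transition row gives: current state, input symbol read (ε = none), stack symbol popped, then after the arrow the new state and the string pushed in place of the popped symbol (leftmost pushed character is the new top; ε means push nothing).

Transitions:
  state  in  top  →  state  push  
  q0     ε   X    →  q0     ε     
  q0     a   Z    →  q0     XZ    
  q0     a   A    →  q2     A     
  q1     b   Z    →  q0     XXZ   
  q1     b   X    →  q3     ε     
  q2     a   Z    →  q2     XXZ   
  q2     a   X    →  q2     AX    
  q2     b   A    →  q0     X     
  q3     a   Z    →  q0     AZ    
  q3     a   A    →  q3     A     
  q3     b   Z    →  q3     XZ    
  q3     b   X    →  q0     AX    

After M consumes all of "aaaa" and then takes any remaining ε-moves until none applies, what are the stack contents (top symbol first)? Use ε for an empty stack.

(q0, aaaa, Z)
  read a, top Z: go to q0, push XZ → (q0, aaa, XZ)
  ε-move, top X: go to q0, push ε → (q0, aaa, Z)
  read a, top Z: go to q0, push XZ → (q0, aa, XZ)
  ε-move, top X: go to q0, push ε → (q0, aa, Z)
  read a, top Z: go to q0, push XZ → (q0, a, XZ)
  ε-move, top X: go to q0, push ε → (q0, a, Z)
  read a, top Z: go to q0, push XZ → (q0, ε, XZ)
  ε-move, top X: go to q0, push ε → (q0, ε, Z)
All input consumed in state q0 with stack Z.

Z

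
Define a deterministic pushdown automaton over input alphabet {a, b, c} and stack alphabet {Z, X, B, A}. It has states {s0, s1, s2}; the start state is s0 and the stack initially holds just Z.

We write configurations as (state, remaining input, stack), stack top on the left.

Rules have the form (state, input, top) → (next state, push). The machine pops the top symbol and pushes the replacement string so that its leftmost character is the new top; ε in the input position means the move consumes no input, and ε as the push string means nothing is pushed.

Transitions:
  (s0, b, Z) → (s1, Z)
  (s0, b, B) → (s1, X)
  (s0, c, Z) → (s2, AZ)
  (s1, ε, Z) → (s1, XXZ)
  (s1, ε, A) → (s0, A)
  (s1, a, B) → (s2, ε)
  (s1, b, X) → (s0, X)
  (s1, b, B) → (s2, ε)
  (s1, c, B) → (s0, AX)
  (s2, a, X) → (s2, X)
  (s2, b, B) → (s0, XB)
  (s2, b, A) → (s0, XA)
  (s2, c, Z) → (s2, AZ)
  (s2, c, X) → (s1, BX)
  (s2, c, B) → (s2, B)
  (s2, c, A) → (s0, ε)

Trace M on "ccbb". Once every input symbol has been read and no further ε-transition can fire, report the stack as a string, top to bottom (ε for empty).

XXZ

(s0, ccbb, Z)
  read c, top Z: go to s2, push AZ → (s2, cbb, AZ)
  read c, top A: go to s0, push ε → (s0, bb, Z)
  read b, top Z: go to s1, push Z → (s1, b, Z)
  ε-move, top Z: go to s1, push XXZ → (s1, b, XXZ)
  read b, top X: go to s0, push X → (s0, ε, XXZ)
All input consumed in state s0 with stack XXZ.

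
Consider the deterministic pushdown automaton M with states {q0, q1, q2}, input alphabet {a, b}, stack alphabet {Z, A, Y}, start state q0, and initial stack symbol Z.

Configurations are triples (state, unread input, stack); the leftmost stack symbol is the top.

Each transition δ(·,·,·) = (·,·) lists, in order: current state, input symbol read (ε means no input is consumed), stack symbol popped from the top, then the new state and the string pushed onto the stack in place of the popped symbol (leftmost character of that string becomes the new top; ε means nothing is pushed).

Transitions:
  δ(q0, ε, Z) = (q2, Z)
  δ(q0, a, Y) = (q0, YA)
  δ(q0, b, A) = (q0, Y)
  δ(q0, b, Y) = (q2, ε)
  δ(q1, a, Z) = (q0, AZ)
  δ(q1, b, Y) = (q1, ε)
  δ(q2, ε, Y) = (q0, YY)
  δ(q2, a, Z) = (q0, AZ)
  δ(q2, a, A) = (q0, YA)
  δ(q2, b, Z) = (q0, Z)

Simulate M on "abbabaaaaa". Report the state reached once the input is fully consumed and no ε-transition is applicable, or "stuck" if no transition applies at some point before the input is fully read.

q0

(q0, abbabaaaaa, Z)
  ε-move, top Z: go to q2, push Z → (q2, abbabaaaaa, Z)
  read a, top Z: go to q0, push AZ → (q0, bbabaaaaa, AZ)
  read b, top A: go to q0, push Y → (q0, babaaaaa, YZ)
  read b, top Y: go to q2, push ε → (q2, abaaaaa, Z)
  read a, top Z: go to q0, push AZ → (q0, baaaaa, AZ)
  read b, top A: go to q0, push Y → (q0, aaaaa, YZ)
  read a, top Y: go to q0, push YA → (q0, aaaa, YAZ)
  read a, top Y: go to q0, push YA → (q0, aaa, YAAZ)
  read a, top Y: go to q0, push YA → (q0, aa, YAAAZ)
  read a, top Y: go to q0, push YA → (q0, a, YAAAAZ)
  read a, top Y: go to q0, push YA → (q0, ε, YAAAAAZ)
All input consumed; M is in state q0.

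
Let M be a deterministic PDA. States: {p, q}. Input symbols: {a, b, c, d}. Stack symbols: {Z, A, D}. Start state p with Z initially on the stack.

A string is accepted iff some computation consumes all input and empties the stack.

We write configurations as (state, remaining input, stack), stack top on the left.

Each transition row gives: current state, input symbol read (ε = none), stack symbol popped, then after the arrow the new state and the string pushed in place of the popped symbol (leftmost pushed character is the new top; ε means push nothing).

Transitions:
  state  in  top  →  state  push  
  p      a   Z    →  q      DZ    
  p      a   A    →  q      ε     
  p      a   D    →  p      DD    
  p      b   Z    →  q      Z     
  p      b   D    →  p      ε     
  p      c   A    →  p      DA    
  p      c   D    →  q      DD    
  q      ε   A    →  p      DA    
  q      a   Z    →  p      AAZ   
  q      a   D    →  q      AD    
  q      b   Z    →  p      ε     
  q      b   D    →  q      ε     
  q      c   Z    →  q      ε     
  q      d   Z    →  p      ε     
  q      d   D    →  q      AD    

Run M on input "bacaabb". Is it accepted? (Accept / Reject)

Reject

(p, bacaabb, Z)
  read b, top Z: go to q, push Z → (q, acaabb, Z)
  read a, top Z: go to p, push AAZ → (p, caabb, AAZ)
  read c, top A: go to p, push DA → (p, aabb, DAAZ)
  read a, top D: go to p, push DD → (p, abb, DDAAZ)
  read a, top D: go to p, push DD → (p, bb, DDDAAZ)
  read b, top D: go to p, push ε → (p, b, DDAAZ)
  read b, top D: go to p, push ε → (p, ε, DAAZ)
All input consumed; stack is DAAZ, not empty, and no further ε-move applies.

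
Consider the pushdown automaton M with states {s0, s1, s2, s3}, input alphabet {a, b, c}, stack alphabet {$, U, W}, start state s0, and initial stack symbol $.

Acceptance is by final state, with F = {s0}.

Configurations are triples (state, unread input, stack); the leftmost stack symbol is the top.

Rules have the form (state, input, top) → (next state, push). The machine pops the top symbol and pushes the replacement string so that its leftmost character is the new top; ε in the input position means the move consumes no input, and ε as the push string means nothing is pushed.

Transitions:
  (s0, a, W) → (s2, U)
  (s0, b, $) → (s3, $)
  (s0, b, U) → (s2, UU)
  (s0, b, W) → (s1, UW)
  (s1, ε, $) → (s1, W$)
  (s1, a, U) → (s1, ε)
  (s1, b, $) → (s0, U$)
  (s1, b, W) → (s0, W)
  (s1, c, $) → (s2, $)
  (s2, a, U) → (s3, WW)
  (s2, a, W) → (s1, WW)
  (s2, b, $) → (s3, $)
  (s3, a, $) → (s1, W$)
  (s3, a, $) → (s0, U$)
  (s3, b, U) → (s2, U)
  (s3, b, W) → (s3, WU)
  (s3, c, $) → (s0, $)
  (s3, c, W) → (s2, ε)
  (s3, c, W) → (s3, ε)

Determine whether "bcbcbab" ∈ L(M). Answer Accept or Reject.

One accepting computation: (s0, bcbcbab, $) ⊢ (s3, cbcbab, $) ⊢ (s0, bcbab, $) ⊢ (s3, cbab, $) ⊢ (s0, bab, $) ⊢ (s3, ab, $) ⊢ (s1, b, W$) ⊢ (s0, ε, W$)
All input consumed and state s0 ∈ F.

Accept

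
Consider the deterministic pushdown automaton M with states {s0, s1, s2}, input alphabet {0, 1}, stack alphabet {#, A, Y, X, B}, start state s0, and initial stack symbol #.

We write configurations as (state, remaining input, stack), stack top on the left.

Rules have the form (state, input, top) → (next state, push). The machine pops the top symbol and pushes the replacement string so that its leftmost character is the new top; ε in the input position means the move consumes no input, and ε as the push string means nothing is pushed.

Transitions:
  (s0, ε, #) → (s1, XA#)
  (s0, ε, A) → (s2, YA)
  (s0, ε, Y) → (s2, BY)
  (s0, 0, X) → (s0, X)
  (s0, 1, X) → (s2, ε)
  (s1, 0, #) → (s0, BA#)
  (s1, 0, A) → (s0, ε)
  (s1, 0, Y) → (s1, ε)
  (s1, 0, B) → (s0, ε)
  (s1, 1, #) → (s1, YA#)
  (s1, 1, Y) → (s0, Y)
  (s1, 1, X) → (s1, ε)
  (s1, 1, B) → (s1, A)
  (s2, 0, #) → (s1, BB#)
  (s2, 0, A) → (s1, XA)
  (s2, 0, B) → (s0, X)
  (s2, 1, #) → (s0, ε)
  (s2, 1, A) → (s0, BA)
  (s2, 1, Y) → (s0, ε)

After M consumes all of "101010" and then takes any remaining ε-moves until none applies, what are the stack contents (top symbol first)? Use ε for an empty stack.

XA#

(s0, 101010, #) ⊢ (s1, 101010, XA#) ⊢ (s1, 01010, A#) ⊢ (s0, 1010, #) ⊢ (s1, 1010, XA#) ⊢ (s1, 010, A#) ⊢ (s0, 10, #) ⊢ (s1, 10, XA#) ⊢ (s1, 0, A#) ⊢ (s0, ε, #) ⊢ (s1, ε, XA#)
All input consumed in state s1 with stack XA#.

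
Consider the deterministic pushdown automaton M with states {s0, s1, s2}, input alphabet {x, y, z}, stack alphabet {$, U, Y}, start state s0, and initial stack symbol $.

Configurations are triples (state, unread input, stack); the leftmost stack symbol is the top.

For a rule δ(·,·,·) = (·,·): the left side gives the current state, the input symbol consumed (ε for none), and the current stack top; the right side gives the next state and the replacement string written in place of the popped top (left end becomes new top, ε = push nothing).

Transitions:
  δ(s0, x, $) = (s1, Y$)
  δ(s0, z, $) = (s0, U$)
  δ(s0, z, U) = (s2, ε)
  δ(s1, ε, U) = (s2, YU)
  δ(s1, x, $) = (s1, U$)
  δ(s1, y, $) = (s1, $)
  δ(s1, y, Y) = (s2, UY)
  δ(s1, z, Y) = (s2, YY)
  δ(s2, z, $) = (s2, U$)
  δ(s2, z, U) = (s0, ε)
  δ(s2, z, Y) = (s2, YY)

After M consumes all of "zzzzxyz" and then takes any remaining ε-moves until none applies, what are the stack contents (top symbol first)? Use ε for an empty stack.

(s0, zzzzxyz, $)
  read z, top $: go to s0, push U$ → (s0, zzzxyz, U$)
  read z, top U: go to s2, push ε → (s2, zzxyz, $)
  read z, top $: go to s2, push U$ → (s2, zxyz, U$)
  read z, top U: go to s0, push ε → (s0, xyz, $)
  read x, top $: go to s1, push Y$ → (s1, yz, Y$)
  read y, top Y: go to s2, push UY → (s2, z, UY$)
  read z, top U: go to s0, push ε → (s0, ε, Y$)
All input consumed in state s0 with stack Y$.

Y$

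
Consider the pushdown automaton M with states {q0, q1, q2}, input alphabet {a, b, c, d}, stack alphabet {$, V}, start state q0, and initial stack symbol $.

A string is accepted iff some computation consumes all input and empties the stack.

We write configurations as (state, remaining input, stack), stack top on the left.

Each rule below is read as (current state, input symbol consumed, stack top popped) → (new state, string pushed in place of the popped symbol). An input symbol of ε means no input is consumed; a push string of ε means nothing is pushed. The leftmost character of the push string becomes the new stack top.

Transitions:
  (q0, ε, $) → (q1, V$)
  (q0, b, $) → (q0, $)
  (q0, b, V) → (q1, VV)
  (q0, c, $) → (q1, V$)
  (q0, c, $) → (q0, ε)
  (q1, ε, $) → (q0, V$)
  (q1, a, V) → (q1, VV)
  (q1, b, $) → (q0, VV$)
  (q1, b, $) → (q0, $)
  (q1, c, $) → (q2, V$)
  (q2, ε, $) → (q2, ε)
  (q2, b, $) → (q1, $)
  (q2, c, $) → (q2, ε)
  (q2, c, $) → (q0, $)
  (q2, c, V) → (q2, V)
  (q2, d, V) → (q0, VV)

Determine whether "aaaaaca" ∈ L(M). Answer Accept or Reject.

No computation consumes all input and empties the stack.

Reject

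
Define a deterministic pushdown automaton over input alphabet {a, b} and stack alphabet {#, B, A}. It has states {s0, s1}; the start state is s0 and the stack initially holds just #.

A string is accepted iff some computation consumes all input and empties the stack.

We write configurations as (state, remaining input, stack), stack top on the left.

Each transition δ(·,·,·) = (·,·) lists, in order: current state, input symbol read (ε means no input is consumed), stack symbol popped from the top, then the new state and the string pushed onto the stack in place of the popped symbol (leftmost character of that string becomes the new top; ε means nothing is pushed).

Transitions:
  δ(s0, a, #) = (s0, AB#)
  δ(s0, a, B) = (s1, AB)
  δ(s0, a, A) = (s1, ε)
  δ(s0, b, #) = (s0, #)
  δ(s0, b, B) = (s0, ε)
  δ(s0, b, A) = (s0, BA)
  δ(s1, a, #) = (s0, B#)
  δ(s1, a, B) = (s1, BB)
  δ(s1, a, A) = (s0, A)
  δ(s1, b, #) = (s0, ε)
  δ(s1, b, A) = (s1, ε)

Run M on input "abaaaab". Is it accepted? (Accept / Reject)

(s0, abaaaab, #)
  read a, top #: go to s0, push AB# → (s0, baaaab, AB#)
  read b, top A: go to s0, push BA → (s0, aaaab, BAB#)
  read a, top B: go to s1, push AB → (s1, aaab, ABAB#)
  read a, top A: go to s0, push A → (s0, aab, ABAB#)
  read a, top A: go to s1, push ε → (s1, ab, BAB#)
  read a, top B: go to s1, push BB → (s1, b, BBAB#)
No transition applies at (s1, b, BBAB#); input not fully consumed.

Reject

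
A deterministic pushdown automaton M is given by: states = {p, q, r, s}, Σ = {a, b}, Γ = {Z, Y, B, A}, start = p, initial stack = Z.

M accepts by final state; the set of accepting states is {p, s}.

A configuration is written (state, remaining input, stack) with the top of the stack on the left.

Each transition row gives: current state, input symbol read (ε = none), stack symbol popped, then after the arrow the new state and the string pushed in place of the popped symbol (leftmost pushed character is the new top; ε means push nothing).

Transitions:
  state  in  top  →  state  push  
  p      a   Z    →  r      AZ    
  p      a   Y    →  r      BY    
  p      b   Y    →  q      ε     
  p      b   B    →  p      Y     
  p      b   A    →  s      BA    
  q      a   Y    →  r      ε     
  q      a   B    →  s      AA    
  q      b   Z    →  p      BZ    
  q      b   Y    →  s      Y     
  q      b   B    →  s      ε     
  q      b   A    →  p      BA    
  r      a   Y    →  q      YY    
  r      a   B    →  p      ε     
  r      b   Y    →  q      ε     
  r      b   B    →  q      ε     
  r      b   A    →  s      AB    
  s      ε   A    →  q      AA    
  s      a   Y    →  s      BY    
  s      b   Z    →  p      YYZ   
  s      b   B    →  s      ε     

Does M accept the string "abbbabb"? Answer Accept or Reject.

(p, abbbabb, Z)
  read a, top Z: go to r, push AZ → (r, bbbabb, AZ)
  read b, top A: go to s, push AB → (s, bbabb, ABZ)
  ε-move, top A: go to q, push AA → (q, bbabb, AABZ)
  read b, top A: go to p, push BA → (p, babb, BAABZ)
  read b, top B: go to p, push Y → (p, abb, YAABZ)
  read a, top Y: go to r, push BY → (r, bb, BYAABZ)
  read b, top B: go to q, push ε → (q, b, YAABZ)
  read b, top Y: go to s, push Y → (s, ε, YAABZ)
All input consumed; state s ∈ F.

Accept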